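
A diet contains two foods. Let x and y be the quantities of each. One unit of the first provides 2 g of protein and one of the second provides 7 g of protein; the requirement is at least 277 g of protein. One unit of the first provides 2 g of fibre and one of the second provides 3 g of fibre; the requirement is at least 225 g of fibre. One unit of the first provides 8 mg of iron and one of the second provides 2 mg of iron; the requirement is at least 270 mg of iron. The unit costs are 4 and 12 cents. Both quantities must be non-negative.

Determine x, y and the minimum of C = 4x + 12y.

Feasible corners and C = 4x + 12y:
  (0, 135) → C = 1620
  (277/2, 0) → C = 554
  (93, 13) → C = 528
  (18, 63) → C = 828
The feasible region is unbounded (it extends along (0, 1), (1, 0)), but C strictly increases along every unbounded feasible direction, so there is no improving ray and the minimum is attained at a vertex.

At the optimal vertex, 2x + 7y = 277 and 2x + 3y = 225.
Solving simultaneously gives x = 93, y = 13.

x = 93, y = 13, minimum C = 528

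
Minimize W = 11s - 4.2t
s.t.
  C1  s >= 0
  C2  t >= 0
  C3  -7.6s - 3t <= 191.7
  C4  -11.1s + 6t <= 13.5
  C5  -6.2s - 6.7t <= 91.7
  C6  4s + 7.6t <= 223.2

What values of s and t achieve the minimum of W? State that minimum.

s = 0, t = 2.25, minimum W = -9.45

Corner points and W = 11s - 4.2t:
  (0, 0) → W = 0
  (0, 9/4) → W = -189/20
  (279/5, 0) → W = 3069/5
  (3435/301, 7032/301) → W = 41253/1505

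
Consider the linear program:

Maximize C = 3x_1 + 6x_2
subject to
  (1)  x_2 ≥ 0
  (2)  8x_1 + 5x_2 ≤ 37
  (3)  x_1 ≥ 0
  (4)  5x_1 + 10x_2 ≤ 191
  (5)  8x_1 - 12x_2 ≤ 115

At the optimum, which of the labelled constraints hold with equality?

(2) and (3)

Vertices and C = 3x_1 + 6x_2:
  (37/8, 0) → C = 111/8
  (0, 0) → C = 0
  (0, 37/5) → C = 222/5

The maximum is at (0, 37/5). Substituting into each constraint, equality holds for (2) and (3); the remaining constraints have slack.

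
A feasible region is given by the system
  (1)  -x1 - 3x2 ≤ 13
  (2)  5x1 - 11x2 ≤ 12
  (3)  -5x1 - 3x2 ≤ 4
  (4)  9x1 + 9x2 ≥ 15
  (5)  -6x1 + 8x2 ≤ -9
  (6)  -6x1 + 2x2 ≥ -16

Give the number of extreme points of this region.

The feasible vertices (each the meet of two boundaries and inside every other half-plane) are:
  (91/48, -11/48)
  (19/7, 1/7)
  (67/42, 1/14)
  (55/18, 7/6)

4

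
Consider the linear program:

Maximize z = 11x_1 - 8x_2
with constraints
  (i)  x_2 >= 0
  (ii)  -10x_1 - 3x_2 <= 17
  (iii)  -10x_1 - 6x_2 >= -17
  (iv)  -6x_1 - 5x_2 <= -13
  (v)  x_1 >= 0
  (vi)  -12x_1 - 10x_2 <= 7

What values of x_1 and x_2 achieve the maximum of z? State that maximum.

Extreme points and z = 11x_1 - 8x_2:
  (1/2, 2) → z = -21/2
  (0, 17/6) → z = -68/3
  (0, 13/5) → z = -104/5

The binding constraints are -10x_1 - 6x_2 = -17 and -6x_1 - 5x_2 = -13.
Solving simultaneously gives x_1 = 1/2, x_2 = 2.

x_1 = 1/2, x_2 = 2, maximum z = -21/2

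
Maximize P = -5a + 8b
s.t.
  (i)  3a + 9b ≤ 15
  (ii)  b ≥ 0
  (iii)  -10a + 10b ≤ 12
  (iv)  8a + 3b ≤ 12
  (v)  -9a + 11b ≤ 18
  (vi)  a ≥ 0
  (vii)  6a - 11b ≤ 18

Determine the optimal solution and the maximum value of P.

Vertices and P = -5a + 8b:
  (7/20, 31/20) → P = 213/20
  (1, 4/3) → P = 17/3
  (3/2, 0) → P = -15/2
  (0, 0) → P = 0
  (0, 6/5) → P = 48/5

The optimum lies where 3a + 9b = 15 and -10a + 10b = 12.
Solving simultaneously gives a = 7/20, b = 31/20.

a = 7/20, b = 31/20, maximum P = 213/20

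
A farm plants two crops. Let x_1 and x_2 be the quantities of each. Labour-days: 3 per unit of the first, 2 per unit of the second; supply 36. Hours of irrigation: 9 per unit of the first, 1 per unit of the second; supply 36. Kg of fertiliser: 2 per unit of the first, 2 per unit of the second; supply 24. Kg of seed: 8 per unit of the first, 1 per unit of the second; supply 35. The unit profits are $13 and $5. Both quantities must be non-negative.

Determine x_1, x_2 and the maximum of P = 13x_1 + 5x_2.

x_1 = 3, x_2 = 9, maximum P = 84

Vertices and P = 13x_1 + 5x_2:
  (0, 0) → P = 0
  (0, 12) → P = 60
  (4, 0) → P = 52
  (3, 9) → P = 84

The binding constraints are 9x_1 + x_2 = 36 and 2x_1 + 2x_2 = 24.
Solving simultaneously gives x_1 = 3, x_2 = 9.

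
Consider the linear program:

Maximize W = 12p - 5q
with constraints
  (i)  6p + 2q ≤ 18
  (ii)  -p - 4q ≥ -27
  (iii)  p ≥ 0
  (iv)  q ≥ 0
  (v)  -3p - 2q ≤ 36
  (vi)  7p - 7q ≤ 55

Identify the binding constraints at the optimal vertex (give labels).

Feasible corners and W = 12p - 5q:
  (9/11, 72/11) → W = -252/11
  (3, 0) → W = 36
  (0, 27/4) → W = -135/4
  (0, 0) → W = 0

The maximum is at (3, 0). Substituting into each constraint, equality holds for (i) and (iv); the remaining constraints have slack.

(i) and (iv)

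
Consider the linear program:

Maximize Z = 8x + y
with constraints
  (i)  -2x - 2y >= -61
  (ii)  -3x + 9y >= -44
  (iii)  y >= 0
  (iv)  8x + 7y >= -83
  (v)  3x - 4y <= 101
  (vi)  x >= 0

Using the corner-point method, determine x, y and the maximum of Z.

x = 637/24, y = 95/24, maximum Z = 5191/24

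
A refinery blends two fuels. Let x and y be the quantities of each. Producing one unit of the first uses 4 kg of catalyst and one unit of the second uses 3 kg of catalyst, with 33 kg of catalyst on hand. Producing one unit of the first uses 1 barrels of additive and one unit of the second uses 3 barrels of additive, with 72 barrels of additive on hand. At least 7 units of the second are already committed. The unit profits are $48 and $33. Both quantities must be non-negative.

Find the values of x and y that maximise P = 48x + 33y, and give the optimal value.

x = 3, y = 7, maximum P = 375

Corner points and P = 48x + 33y:
  (0, 11) → P = 363
  (0, 7) → P = 231
  (3, 7) → P = 375

At the optimal vertex, 4x + 3y = 33 and y = 7.
Solving simultaneously gives x = 3, y = 7.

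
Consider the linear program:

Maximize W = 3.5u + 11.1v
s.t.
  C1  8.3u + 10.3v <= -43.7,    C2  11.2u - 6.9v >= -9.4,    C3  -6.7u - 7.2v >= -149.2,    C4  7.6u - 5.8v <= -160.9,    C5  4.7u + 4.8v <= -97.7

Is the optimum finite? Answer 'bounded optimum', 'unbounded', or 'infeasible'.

infeasible

The boundaries 8.3u + 10.3v = -43.7 and 4.7u + 4.8v = -97.7 meet at (-79655/857, 60552/857), but that point violates 11.2u - 6.9v ≥ -9.4. Every candidate vertex is excluded by some other constraint, so the feasible region is empty.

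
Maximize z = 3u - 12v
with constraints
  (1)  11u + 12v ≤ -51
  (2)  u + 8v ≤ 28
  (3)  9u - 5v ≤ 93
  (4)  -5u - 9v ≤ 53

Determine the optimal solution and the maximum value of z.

u = 59/13, v = -328/39, maximum z = 1489/13

Feasible corners and z = 3u - 12v:
  (-186/19, 359/76) → z = -1635/19
  (59/13, -328/39) → z = 1489/13
  (-676/31, 193/31) → z = -4344/31

The optimum lies where 11u + 12v = -51 and -5u - 9v = 53.
Solving simultaneously gives u = 59/13, v = -328/39.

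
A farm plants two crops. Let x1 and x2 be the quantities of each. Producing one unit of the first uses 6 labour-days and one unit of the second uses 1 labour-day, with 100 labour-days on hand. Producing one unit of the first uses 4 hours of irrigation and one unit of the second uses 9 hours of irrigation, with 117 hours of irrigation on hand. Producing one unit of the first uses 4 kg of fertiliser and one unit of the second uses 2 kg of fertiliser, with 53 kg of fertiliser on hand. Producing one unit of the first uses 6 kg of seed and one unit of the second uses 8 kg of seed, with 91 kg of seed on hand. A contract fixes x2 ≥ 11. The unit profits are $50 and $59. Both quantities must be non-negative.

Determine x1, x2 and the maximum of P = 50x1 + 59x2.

x1 = 1/2, x2 = 11, maximum P = 674

Feasible corners and P = 50x1 + 59x2:
  (0, 91/8) → P = 5369/8
  (0, 11) → P = 649
  (1/2, 11) → P = 674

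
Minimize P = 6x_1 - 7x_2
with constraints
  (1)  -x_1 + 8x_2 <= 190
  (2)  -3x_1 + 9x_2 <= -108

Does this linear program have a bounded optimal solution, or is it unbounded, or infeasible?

From the feasible point (858/5, 226/5), moving in the direction (-9, -3) keeps every constraint satisfied while P decreases without bound.

unbounded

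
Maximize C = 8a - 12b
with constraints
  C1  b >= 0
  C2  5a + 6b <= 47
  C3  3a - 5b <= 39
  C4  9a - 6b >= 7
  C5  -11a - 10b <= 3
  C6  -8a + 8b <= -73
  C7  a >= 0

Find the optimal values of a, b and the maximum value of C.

Vertices and C = 8a - 12b:
  (47/5, 0) → C = 376/5
  (73/8, 0) → C = 73
  (37/4, 1/8) → C = 145/2

a = 47/5, b = 0, maximum C = 376/5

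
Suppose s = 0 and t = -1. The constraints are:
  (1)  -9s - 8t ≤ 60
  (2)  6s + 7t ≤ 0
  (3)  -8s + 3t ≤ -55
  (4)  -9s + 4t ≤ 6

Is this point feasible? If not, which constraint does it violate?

Constraint (3): -8s + 3t = -3, which is not ≤ -55. All other constraints are satisfied.

not feasible — violates (3)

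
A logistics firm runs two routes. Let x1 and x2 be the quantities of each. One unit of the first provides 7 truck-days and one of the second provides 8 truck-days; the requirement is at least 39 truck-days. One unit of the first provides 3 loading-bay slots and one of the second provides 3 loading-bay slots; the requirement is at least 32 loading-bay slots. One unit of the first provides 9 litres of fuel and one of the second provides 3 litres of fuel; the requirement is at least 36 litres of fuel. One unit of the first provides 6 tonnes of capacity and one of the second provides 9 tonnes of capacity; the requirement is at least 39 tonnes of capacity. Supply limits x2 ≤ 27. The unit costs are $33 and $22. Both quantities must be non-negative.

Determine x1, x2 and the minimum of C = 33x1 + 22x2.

Vertices and C = 33x1 + 22x2:
  (0, 12) → C = 264
  (0, 27) → C = 594
  (32/3, 0) → C = 352
  (2/3, 10) → C = 242
The feasible region is unbounded (it extends along (1, 0)), but C strictly increases along every unbounded feasible direction, so there is no improving ray and the minimum is attained at a vertex.

At the optimal vertex, 3x1 + 3x2 = 32 and 9x1 + 3x2 = 36.
Solving simultaneously gives x1 = 2/3, x2 = 10.

x1 = 2/3, x2 = 10, minimum C = 242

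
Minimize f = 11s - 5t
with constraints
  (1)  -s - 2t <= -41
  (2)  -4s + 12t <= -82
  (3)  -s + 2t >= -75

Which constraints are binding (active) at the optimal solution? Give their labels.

(1) and (2)

Feasible corners and f = 11s - 5t:
  (164/5, 41/10) → f = 3403/10
  (58, -17/2) → f = 1361/2
  (184, 109/2) → f = 3503/2

The minimum is at (164/5, 41/10). Substituting into each constraint, equality holds for (1) and (2); the remaining constraints have slack.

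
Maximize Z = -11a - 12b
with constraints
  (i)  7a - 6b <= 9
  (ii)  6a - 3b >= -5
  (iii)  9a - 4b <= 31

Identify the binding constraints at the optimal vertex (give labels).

(i) and (ii)

Corner points and Z = -11a - 12b:
  (-19/5, -89/15) → Z = 113
  (75/13, 68/13) → Z = -1641/13
  (113/3, 77) → Z = -4015/3

The maximum is at (-19/5, -89/15). Substituting into each constraint, equality holds for (i) and (ii); the remaining constraints have slack.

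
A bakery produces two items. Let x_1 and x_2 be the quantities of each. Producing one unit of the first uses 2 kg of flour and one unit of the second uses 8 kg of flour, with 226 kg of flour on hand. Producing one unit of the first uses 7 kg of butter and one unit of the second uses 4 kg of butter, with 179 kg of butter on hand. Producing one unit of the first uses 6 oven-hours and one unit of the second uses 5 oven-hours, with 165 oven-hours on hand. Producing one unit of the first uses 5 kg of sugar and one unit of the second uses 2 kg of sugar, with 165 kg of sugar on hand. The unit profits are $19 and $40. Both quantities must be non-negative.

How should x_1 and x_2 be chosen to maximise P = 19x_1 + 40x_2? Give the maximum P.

x_1 = 5, x_2 = 27, maximum P = 1175

Vertices and P = 19x_1 + 40x_2:
  (0, 0) → P = 0
  (0, 113/4) → P = 1130
  (179/7, 0) → P = 3401/7
  (5, 27) → P = 1175
  (235/11, 81/11) → P = 7705/11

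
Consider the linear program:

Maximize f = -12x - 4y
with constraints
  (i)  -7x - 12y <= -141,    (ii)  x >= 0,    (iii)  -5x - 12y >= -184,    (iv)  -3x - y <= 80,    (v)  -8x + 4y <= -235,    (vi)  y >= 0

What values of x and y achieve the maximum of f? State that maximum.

x = 235/8, y = 0, maximum f = -705/2

Feasible corners and f = -12x - 4y:
  (889/29, 297/116) → f = -10965/29
  (184/5, 0) → f = -2208/5
  (235/8, 0) → f = -705/2

The binding constraints are -8x + 4y = -235 and y = 0.
Solving simultaneously gives x = 235/8, y = 0.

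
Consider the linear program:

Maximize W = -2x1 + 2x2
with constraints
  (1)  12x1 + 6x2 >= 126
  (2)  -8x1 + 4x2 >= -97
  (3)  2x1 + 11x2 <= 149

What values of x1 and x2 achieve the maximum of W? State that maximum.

Vertices and W = -2x1 + 2x2:
  (181/16, -13/8) → W = -207/8
  (41/10, 64/5) → W = 87/5
  (1663/96, 499/48) → W = -665/48

x1 = 41/10, x2 = 64/5, maximum W = 87/5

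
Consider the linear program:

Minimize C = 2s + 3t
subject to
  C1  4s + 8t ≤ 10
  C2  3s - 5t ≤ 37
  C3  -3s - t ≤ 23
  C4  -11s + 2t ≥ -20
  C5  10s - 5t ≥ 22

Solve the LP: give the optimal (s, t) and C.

s = -15/7, t = -304/35, minimum C = -1062/35

Feasible corners and C = 2s + 3t:
  (26/49, -347/49) → C = -989/49
  (-15/7, -304/35) → C = -1062/35
  (8/5, -6/5) → C = -2/5

At the optimal vertex, 3s - 5t = 37 and 10s - 5t = 22.
Solving simultaneously gives s = -15/7, t = -304/35.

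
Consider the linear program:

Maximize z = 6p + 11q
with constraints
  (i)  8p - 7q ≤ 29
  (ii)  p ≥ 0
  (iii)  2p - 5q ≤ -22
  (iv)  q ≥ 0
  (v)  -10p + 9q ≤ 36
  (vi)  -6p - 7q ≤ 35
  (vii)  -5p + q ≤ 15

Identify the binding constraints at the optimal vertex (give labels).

(i) and (v)

Corner points and z = 6p + 11q:
  (23/2, 9) → z = 168
  (513/2, 289) → z = 4718
  (9/16, 37/8) → z = 217/4

The maximum is at (513/2, 289). Substituting into each constraint, equality holds for (i) and (v); the remaining constraints have slack.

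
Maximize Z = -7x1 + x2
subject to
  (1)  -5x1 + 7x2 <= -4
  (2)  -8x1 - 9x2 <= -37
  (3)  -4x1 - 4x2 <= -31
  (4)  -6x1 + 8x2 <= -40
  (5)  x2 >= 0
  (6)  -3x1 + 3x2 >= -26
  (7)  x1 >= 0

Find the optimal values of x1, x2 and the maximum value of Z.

x1 = 51/7, x2 = 13/28, maximum Z = -1415/28

Extreme points and Z = -7x1 + x2:
  (51/7, 13/28) → Z = -1415/28
  (31/4, 0) → Z = -217/4
  (44/3, 6) → Z = -290/3
  (26/3, 0) → Z = -182/3

The binding constraints are -4x1 - 4x2 = -31 and -6x1 + 8x2 = -40.
Solving simultaneously gives x1 = 51/7, x2 = 13/28.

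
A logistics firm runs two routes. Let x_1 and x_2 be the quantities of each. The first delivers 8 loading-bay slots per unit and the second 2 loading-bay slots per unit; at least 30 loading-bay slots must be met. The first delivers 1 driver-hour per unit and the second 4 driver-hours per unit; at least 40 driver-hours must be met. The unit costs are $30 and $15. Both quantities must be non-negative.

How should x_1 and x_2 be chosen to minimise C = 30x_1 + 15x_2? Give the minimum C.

Feasible corners and C = 30x_1 + 15x_2:
  (0, 15) → C = 225
  (40, 0) → C = 1200
  (4/3, 29/3) → C = 185
The feasible region is unbounded (it extends along (0, 1), (1, 0)), but C strictly increases along every unbounded feasible direction, so there is no improving ray and the minimum is attained at a vertex.

x_1 = 4/3, x_2 = 29/3, minimum C = 185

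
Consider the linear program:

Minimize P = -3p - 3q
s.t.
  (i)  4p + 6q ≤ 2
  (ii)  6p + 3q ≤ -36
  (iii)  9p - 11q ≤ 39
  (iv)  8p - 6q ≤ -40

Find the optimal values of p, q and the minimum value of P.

Corner points and P = -3p - 3q:
  (-37/4, 13/2) → P = 33/4
  (-28/5, -4/5) → P = 96/5
  (-337/17, -336/17) → P = 2019/17
The feasible region is unbounded (it extends along (-3, 2), (-11, -9)), but P strictly increases along every unbounded feasible direction, so there is no improving ray and the minimum is attained at a vertex.

At the optimal vertex, 4p + 6q = 2 and 6p + 3q = -36.
Solving simultaneously gives p = -37/4, q = 13/2.

p = -37/4, q = 13/2, minimum P = 33/4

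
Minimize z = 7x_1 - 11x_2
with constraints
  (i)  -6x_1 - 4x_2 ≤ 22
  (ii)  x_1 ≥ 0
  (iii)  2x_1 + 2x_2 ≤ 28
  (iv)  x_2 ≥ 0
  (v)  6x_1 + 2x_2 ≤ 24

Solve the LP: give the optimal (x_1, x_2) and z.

Extreme points and z = 7x_1 - 11x_2:
  (0, 0) → z = 0
  (0, 12) → z = -132
  (4, 0) → z = 28

The binding constraints are x_1 = 0 and 6x_1 + 2x_2 = 24.
Solving simultaneously gives x_1 = 0, x_2 = 12.

x_1 = 0, x_2 = 12, minimum z = -132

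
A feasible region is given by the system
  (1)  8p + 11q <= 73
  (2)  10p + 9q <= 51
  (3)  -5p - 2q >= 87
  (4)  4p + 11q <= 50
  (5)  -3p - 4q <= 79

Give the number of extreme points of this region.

Pairwise boundary intersections that survive every other constraint:
  (-1057/47, 598/47)
  (-95/7, -67/7)
  (-1069/17, 466/17)

3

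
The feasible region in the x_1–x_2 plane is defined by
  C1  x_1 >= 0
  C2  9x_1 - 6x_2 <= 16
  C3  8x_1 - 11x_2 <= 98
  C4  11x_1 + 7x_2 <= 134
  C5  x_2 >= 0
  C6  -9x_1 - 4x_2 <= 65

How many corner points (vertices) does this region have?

The feasible vertices (each the meet of two boundaries and inside every other half-plane) are:
  (0, 134/7)
  (0, 0)
  (916/129, 1030/129)
  (16/9, 0)

4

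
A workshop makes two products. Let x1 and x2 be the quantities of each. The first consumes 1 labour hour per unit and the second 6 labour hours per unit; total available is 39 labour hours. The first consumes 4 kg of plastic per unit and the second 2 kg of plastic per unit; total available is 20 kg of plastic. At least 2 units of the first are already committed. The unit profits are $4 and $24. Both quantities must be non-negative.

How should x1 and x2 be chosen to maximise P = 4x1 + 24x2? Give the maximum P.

x1 = 2, x2 = 6, maximum P = 152

The optimum lies where 4x1 + 2x2 = 20 and x1 = 2.
Solving simultaneously gives x1 = 2, x2 = 6.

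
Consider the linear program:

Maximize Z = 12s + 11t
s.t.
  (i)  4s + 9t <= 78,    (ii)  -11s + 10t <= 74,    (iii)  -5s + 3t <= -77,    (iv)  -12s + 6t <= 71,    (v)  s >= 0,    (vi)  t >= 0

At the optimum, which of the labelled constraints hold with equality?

(i) and (vi)

Vertices and Z = 12s + 11t:
  (309/19, 82/57) → Z = 12026/57
  (39/2, 0) → Z = 234
  (77/5, 0) → Z = 924/5

The maximum is at (39/2, 0). Substituting into each constraint, equality holds for (i) and (vi); the remaining constraints have slack.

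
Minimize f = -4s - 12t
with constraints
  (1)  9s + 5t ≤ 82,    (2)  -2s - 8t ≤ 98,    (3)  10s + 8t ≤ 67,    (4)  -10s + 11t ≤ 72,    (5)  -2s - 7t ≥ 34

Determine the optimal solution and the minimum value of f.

s = 247/18, t = -79/9, minimum f = 454/9

Extreme points and f = -4s - 12t:
  (573/31, -523/31) → f = 3984/31
  (321/22, -217/22) → f = 60
  (-827/51, -418/51) → f = 8324/51
  (247/18, -79/9) → f = 454/9
  (-439/46, -49/23) → f = 1466/23

The binding constraints are 10s + 8t = 67 and -2s - 7t = 34.
Solving simultaneously gives s = 247/18, t = -79/9.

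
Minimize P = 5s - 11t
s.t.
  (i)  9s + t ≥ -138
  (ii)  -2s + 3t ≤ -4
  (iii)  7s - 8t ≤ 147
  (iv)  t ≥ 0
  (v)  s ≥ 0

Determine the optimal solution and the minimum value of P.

s = 409/5, t = 266/5, minimum P = -881/5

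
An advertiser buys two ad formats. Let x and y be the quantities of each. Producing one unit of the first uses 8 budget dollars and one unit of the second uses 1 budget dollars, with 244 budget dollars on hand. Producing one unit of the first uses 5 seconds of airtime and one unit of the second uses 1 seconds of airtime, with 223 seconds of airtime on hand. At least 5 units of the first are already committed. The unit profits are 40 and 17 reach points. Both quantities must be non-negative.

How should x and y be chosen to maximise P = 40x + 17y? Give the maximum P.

x = 5, y = 198, maximum P = 3566

Extreme points and P = 40x + 17y:
  (61/2, 0) → P = 1220
  (5, 0) → P = 200
  (7, 188) → P = 3476
  (5, 198) → P = 3566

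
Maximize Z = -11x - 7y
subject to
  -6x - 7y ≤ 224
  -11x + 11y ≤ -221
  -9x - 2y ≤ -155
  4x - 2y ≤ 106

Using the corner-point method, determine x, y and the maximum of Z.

The binding constraints are -9x - 2y = -155 and 4x - 2y = 106.
Solving simultaneously gives x = 261/13, y = -167/13.

x = 261/13, y = -167/13, maximum Z = -1702/13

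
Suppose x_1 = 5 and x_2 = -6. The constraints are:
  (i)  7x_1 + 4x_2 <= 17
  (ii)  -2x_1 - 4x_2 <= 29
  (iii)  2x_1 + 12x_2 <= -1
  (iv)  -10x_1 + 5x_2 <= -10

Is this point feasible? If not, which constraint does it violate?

(i): 11 ≤ 17 ✓
(ii): 14 ≤ 29 ✓
(iii): -62 ≤ -1 ✓
(iv): -80 ≤ -10 ✓

feasible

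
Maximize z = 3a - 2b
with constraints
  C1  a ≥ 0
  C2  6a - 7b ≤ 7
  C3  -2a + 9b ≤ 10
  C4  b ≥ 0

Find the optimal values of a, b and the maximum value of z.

a = 133/40, b = 37/20, maximum z = 251/40

Feasible corners and z = 3a - 2b:
  (0, 10/9) → z = -20/9
  (0, 0) → z = 0
  (133/40, 37/20) → z = 251/40
  (7/6, 0) → z = 7/2

The binding constraints are 6a - 7b = 7 and -2a + 9b = 10.
Solving simultaneously gives a = 133/40, b = 37/20.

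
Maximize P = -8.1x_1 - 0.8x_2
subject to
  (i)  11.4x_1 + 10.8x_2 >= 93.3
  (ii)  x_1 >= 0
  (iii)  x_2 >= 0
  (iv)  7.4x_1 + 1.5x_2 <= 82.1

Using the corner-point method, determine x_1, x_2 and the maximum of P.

Corner points and P = -8.1x_1 - 0.8x_2:
  (0, 311/36) → P = -311/45
  (311/38, 0) → P = -25191/380
  (0, 821/15) → P = -3284/75
  (821/74, 0) → P = -66501/740

x_1 = 0, x_2 = 311/36, maximum P = -311/45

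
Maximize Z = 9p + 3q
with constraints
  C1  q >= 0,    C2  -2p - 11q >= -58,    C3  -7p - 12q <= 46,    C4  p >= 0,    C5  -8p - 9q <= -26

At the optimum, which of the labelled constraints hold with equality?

C1 and C2

Extreme points and Z = 9p + 3q:
  (29, 0) → Z = 261
  (13/4, 0) → Z = 117/4
  (0, 58/11) → Z = 174/11
  (0, 26/9) → Z = 26/3

The maximum is at (29, 0). Substituting into each constraint, equality holds for C1 and C2; the remaining constraints have slack.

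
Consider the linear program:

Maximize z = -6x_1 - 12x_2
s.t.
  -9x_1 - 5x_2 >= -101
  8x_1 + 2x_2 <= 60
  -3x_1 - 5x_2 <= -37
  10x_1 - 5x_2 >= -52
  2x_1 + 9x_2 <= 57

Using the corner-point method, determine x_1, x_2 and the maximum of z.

Feasible corners and z = -6x_1 - 12x_2:
  (113/17, 58/17) → z = -1374/17
  (213/34, 84/17) → z = -1647/17
  (48/17, 97/17) → z = -1452/17

At the optimal vertex, 8x_1 + 2x_2 = 60 and -3x_1 - 5x_2 = -37.
Solving simultaneously gives x_1 = 113/17, x_2 = 58/17.

x_1 = 113/17, x_2 = 58/17, maximum z = -1374/17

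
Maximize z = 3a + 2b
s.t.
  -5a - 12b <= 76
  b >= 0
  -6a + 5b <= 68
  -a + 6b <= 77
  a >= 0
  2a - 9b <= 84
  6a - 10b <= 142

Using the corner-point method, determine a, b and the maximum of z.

Feasible corners and z = 3a + 2b:
  (0, 0) → z = 0
  (71/3, 0) → z = 71
  (0, 77/6) → z = 77/3
  (811/13, 302/13) → z = 3037/13

The optimum lies where -a + 6b = 77 and 6a - 10b = 142.
Solving simultaneously gives a = 811/13, b = 302/13.

a = 811/13, b = 302/13, maximum z = 3037/13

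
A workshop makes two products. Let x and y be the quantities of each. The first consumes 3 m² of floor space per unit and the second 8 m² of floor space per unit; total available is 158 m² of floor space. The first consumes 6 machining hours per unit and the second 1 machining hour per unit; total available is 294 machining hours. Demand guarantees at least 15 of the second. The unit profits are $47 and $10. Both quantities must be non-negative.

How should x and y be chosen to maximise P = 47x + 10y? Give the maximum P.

Feasible corners and P = 47x + 10y:
  (0, 79/4) → P = 395/2
  (0, 15) → P = 150
  (38/3, 15) → P = 2236/3

x = 38/3, y = 15, maximum P = 2236/3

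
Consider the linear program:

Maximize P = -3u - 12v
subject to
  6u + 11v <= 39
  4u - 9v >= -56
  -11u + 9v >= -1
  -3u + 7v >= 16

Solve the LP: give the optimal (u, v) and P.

Extreme points and P = -3u - 12v:
  (-265/98, 246/49) → P = -5109/98
  (97/75, 71/25) → P = -949/25
  (-248, -104) → P = 1992

u = -248, v = -104, maximum P = 1992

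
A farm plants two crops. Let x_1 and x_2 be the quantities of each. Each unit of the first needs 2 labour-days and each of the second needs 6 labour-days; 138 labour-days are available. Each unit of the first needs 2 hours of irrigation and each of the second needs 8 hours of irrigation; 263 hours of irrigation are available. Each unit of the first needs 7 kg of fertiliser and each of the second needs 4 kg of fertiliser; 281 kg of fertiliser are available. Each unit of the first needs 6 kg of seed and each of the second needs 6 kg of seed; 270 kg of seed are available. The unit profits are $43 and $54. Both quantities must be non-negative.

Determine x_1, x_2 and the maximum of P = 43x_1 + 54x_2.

x_1 = 33, x_2 = 12, maximum P = 2067

Corner points and P = 43x_1 + 54x_2:
  (0, 0) → P = 0
  (0, 23) → P = 1242
  (281/7, 0) → P = 12083/7
  (33, 12) → P = 2067
  (101/3, 34/3) → P = 6179/3

The binding constraints are 2x_1 + 6x_2 = 138 and 6x_1 + 6x_2 = 270.
Solving simultaneously gives x_1 = 33, x_2 = 12.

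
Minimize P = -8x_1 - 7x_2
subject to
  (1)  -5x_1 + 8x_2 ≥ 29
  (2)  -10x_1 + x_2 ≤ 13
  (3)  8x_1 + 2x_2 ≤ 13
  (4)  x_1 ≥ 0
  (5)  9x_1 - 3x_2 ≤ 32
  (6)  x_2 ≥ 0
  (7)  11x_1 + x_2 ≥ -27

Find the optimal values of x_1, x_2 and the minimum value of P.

Feasible corners and P = -8x_1 - 7x_2:
  (23/37, 297/74) → P = -2447/74
  (0, 29/8) → P = -203/8
  (0, 13/2) → P = -91/2

The binding constraints are 8x_1 + 2x_2 = 13 and x_1 = 0.
Solving simultaneously gives x_1 = 0, x_2 = 13/2.

x_1 = 0, x_2 = 13/2, minimum P = -91/2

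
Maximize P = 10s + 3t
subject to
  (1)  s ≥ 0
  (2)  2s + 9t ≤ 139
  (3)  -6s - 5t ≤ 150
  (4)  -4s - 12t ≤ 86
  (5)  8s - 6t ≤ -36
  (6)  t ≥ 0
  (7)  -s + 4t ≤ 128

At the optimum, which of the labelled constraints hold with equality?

(2) and (5)

Vertices and P = 10s + 3t:
  (0, 139/9) → P = 139/3
  (0, 6) → P = 18
  (85/14, 296/21) → P = 103

The maximum is at (85/14, 296/21). Substituting into each constraint, equality holds for (2) and (5); the remaining constraints have slack.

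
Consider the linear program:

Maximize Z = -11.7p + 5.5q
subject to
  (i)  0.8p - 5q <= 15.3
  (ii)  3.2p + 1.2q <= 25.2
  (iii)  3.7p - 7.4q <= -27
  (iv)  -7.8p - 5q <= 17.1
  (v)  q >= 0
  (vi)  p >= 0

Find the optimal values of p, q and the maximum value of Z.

p = 0, q = 21, maximum Z = 115.5

Vertices and Z = -11.7p + 5.5q:
  (3852/703, 4491/703) → Z = -203679/7030
  (0, 21) → Z = 231/2
  (0, 135/37) → Z = 1485/74

The binding constraints are 3.2p + 1.2q = 25.2 and p = 0.
Solving simultaneously gives p = 0, q = 21.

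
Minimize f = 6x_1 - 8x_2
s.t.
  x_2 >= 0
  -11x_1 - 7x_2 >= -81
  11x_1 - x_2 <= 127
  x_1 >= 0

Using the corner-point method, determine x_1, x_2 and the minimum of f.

x_1 = 0, x_2 = 81/7, minimum f = -648/7

Vertices and f = 6x_1 - 8x_2:
  (81/11, 0) → f = 486/11
  (0, 0) → f = 0
  (0, 81/7) → f = -648/7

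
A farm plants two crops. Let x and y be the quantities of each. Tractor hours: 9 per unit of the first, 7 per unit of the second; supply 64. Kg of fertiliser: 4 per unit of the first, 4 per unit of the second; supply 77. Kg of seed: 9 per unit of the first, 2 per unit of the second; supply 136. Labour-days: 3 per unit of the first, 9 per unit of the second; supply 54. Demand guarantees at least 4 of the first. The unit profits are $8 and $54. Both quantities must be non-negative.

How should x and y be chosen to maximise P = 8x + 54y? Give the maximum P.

Extreme points and P = 8x + 54y:
  (64/9, 0) → P = 512/9
  (4, 0) → P = 32
  (4, 4) → P = 248

The binding constraints are 9x + 7y = 64 and x = 4.
Solving simultaneously gives x = 4, y = 4.

x = 4, y = 4, maximum P = 248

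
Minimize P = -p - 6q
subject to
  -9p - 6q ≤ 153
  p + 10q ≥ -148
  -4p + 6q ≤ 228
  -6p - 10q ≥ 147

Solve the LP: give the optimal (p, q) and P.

p = -12, q = -15/2, minimum P = 57

Corner points and P = -p - 6q:
  (-107/14, -393/28) → P = 643/7
  (-12, -15/2) → P = 57
  (1/5, -741/50) → P = 2218/25

The binding constraints are -9p - 6q = 153 and -6p - 10q = 147.
Solving simultaneously gives p = -12, q = -15/2.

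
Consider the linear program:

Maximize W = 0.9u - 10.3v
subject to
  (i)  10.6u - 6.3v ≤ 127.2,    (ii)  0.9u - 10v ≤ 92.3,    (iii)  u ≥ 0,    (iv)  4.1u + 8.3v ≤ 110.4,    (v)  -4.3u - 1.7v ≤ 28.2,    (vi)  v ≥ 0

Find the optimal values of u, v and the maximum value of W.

Corner points and W = 0.9u - 10.3v:
  (175128/11381, 64872/11381) → W = -2552832/56905
  (12, 0) → W = 54/5
  (0, 1104/83) → W = -56856/415
  (0, 0) → W = 0

The binding constraints are 10.6u - 6.3v = 127.2 and v = 0.
Solving simultaneously gives u = 12, v = 0.

u = 12, v = 0, maximum W = 10.8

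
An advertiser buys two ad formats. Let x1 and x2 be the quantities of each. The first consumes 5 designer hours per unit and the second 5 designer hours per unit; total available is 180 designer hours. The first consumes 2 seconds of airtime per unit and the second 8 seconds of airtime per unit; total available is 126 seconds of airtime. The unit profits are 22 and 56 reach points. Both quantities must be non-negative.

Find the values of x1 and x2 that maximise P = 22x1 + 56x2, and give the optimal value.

x1 = 27, x2 = 9, maximum P = 1098

Extreme points and P = 22x1 + 56x2:
  (0, 0) → P = 0
  (0, 63/4) → P = 882
  (36, 0) → P = 792
  (27, 9) → P = 1098

The binding constraints are 5x1 + 5x2 = 180 and 2x1 + 8x2 = 126.
Solving simultaneously gives x1 = 27, x2 = 9.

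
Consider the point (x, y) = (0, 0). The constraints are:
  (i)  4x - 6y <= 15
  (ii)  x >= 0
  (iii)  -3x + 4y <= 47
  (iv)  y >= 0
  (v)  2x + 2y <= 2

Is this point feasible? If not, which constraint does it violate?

feasible

(i): 0 ≤ 15 ✓
(ii): 0 ≥ 0 ✓
(iii): 0 ≤ 47 ✓
(iv): 0 ≥ 0 ✓
(v): 0 ≤ 2 ✓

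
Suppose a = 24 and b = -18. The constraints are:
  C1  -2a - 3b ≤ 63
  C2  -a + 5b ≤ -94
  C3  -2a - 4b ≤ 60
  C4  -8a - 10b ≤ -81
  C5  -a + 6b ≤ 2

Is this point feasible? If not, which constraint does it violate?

not feasible — violates C4

Constraint C4: -8a - 10b = -12, which is not ≤ -81. All other constraints are satisfied.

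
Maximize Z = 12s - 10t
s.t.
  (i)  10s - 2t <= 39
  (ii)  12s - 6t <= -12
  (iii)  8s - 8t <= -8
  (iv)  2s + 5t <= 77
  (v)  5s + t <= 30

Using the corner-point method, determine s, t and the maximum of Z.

The feasible region is unbounded (it extends along (-5, 2), (-1, -1)), but Z strictly decreases along every unbounded feasible direction, so there is no improving ray and the maximum is attained at a vertex.

The optimum lies where 12s - 6t = -12 and 8s - 8t = -8.
Solving simultaneously gives s = -1, t = 0.

s = -1, t = 0, maximum Z = -12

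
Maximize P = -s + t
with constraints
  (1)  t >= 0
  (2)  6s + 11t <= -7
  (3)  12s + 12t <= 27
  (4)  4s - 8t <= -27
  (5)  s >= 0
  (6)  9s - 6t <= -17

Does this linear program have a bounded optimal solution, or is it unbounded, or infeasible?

infeasible

The boundaries t = 0 and 4s - 8t = -27 meet at (-27/4, 0), but that point violates s ≥ 0. Every candidate vertex is excluded by some other constraint, so the feasible region is empty.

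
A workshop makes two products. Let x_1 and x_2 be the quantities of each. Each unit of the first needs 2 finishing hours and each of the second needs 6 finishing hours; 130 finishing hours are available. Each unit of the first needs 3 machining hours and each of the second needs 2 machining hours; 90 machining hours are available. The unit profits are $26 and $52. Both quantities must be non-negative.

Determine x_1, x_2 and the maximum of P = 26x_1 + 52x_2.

Extreme points and P = 26x_1 + 52x_2:
  (0, 0) → P = 0
  (0, 65/3) → P = 3380/3
  (30, 0) → P = 780
  (20, 15) → P = 1300

x_1 = 20, x_2 = 15, maximum P = 1300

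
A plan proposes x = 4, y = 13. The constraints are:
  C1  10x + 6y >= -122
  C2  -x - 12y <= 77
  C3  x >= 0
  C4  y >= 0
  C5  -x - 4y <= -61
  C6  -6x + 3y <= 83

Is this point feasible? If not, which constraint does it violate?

not feasible — violates C5

Constraint C5: -x - 4y = -56, which is not ≤ -61. All other constraints are satisfied.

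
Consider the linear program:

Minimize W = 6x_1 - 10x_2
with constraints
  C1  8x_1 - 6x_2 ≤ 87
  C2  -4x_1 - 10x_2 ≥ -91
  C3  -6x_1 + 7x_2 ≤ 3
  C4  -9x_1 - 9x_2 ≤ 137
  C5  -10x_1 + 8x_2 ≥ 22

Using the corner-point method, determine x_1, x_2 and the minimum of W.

Corner points and W = 6x_1 - 10x_2:
  (-986/117, -265/39) → W = 226/13
  (-65/11, -51/11) → W = 120/11
  (-647/81, -586/81) → W = 1978/81

At the optimal vertex, -6x_1 + 7x_2 = 3 and -10x_1 + 8x_2 = 22.
Solving simultaneously gives x_1 = -65/11, x_2 = -51/11.

x_1 = -65/11, x_2 = -51/11, minimum W = 120/11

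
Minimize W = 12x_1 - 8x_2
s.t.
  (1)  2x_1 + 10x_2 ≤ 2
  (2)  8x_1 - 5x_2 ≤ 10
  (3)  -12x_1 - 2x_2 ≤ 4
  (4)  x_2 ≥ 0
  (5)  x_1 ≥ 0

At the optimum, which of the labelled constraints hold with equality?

Feasible corners and W = 12x_1 - 8x_2:
  (1, 0) → W = 12
  (0, 1/5) → W = -8/5
  (0, 0) → W = 0

The minimum is at (0, 1/5). Substituting into each constraint, equality holds for (1) and (5); the remaining constraints have slack.

(1) and (5)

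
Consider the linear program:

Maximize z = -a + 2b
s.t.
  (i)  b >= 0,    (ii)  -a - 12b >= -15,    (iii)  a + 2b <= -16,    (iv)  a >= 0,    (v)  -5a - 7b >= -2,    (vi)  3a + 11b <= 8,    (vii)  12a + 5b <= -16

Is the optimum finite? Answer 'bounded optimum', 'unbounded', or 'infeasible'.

infeasible

The boundaries b = 0 and a + 2b = -16 meet at (-16, 0), but that point violates a ≥ 0. Every candidate vertex is excluded by some other constraint, so the feasible region is empty.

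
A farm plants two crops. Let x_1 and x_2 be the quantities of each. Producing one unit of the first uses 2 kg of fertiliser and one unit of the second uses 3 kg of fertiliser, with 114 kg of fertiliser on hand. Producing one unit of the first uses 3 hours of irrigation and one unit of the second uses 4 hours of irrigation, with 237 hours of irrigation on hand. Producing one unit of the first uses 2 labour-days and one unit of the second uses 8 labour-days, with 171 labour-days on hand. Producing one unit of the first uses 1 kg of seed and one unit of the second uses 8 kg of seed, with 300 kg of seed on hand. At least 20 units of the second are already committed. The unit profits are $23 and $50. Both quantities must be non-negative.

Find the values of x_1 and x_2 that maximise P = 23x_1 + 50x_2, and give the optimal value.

x_1 = 11/2, x_2 = 20, maximum P = 2253/2

The binding constraints are 2x_1 + 8x_2 = 171 and x_2 = 20.
Solving simultaneously gives x_1 = 11/2, x_2 = 20.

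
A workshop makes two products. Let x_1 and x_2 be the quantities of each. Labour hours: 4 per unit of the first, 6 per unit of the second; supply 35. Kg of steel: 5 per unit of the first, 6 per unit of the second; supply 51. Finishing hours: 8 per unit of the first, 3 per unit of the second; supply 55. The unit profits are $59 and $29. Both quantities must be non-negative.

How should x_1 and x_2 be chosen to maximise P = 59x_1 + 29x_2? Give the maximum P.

Corner points and P = 59x_1 + 29x_2:
  (0, 0) → P = 0
  (0, 35/6) → P = 1015/6
  (55/8, 0) → P = 3245/8
  (25/4, 5/3) → P = 5005/12

x_1 = 25/4, x_2 = 5/3, maximum P = 5005/12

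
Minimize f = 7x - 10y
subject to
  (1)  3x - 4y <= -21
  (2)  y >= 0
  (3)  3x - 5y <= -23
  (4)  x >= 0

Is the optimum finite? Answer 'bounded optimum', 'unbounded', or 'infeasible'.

From the feasible point (0, 21/4), moving in the direction (0, 1) keeps every constraint satisfied while f decreases without bound.

unbounded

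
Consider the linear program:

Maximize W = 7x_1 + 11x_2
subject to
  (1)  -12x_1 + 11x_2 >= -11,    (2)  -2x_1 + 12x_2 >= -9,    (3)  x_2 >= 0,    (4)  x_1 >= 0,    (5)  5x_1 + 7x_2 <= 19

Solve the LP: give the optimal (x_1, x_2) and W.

Extreme points and W = 7x_1 + 11x_2:
  (11/12, 0) → W = 77/12
  (286/139, 173/139) → W = 3905/139
  (0, 0) → W = 0
  (0, 19/7) → W = 209/7

x_1 = 0, x_2 = 19/7, maximum W = 209/7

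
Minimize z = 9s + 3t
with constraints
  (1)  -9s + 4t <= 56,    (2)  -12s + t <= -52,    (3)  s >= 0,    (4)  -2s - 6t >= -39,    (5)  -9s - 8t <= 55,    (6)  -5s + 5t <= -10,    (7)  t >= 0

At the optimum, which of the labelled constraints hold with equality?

(2) and (7)

Vertices and z = 9s + 3t:
  (50/11, 28/11) → z = 534/11
  (13/3, 0) → z = 39
  (51/8, 35/8) → z = 141/2
  (39/2, 0) → z = 351/2

The minimum is at (13/3, 0). Substituting into each constraint, equality holds for (2) and (7); the remaining constraints have slack.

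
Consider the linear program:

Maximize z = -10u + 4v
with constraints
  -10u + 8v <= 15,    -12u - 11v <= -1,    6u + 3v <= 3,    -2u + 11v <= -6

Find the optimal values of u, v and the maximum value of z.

Vertices and z = -10u + 4v:
  (1, -1) → z = -14
  (1/2, -5/11) → z = -75/11
  (17/24, -5/12) → z = -35/4

u = 1/2, v = -5/11, maximum z = -75/11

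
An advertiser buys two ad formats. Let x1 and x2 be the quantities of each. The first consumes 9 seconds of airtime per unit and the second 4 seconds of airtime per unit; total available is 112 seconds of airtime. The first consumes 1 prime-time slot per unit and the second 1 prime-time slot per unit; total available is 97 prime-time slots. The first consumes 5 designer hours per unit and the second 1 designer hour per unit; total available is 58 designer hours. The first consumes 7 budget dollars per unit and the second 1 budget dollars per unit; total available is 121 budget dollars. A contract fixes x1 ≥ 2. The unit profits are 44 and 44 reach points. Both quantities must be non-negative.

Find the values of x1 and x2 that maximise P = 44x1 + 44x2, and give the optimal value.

x1 = 2, x2 = 47/2, maximum P = 1122

Extreme points and P = 44x1 + 44x2:
  (58/5, 0) → P = 2552/5
  (2, 0) → P = 88
  (120/11, 38/11) → P = 632
  (2, 47/2) → P = 1122

The binding constraints are 9x1 + 4x2 = 112 and x1 = 2.
Solving simultaneously gives x1 = 2, x2 = 47/2.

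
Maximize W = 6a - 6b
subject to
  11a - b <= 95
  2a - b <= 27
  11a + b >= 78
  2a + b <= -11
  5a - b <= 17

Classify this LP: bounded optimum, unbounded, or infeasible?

The boundaries 11a - b = 95 and 5a - b = 17 meet at (13, 48), but that point violates 2a + b ≤ -11. Every candidate vertex is excluded by some other constraint, so the feasible region is empty.

infeasible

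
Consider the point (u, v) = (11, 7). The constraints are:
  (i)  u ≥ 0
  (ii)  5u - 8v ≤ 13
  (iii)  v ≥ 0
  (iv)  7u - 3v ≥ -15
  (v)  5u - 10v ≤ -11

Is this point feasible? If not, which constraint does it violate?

feasible

(i): 11 ≥ 0 ✓
(ii): -1 ≤ 13 ✓
(iii): 7 ≥ 0 ✓
(iv): 56 ≥ -15 ✓
(v): -15 ≤ -11 ✓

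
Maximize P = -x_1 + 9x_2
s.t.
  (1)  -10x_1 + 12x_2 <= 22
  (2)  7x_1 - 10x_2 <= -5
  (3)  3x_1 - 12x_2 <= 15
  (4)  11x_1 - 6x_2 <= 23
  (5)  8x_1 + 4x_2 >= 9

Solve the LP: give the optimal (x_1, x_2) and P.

Corner points and P = -x_1 + 9x_2:
  (17/3, 59/9) → P = 160/3
  (5/34, 133/68) → P = 1187/68
  (65/17, 54/17) → P = 421/17
  (35/54, 103/108) → P = 857/108

The binding constraints are -10x_1 + 12x_2 = 22 and 11x_1 - 6x_2 = 23.
Solving simultaneously gives x_1 = 17/3, x_2 = 59/9.

x_1 = 17/3, x_2 = 59/9, maximum P = 160/3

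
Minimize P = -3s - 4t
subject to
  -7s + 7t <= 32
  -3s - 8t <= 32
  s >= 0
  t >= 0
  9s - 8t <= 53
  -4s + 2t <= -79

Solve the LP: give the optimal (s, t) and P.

s = 627/7, t = 659/7, minimum P = -4517/7

Corner points and P = -3s - 4t:
  (627/7, 659/7) → P = -4517/7
  (617/14, 681/14) → P = -4575/14
  (263/7, 499/14) → P = -1787/7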